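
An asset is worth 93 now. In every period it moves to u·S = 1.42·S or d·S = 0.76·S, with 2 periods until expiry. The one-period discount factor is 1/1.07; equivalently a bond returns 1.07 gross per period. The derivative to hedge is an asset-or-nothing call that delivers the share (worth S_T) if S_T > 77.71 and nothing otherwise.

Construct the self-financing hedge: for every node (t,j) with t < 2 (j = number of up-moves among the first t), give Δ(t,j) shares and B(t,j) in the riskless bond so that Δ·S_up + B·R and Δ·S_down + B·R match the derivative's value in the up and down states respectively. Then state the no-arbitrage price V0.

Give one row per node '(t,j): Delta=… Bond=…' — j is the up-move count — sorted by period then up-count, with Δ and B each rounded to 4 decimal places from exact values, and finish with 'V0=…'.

(0,0): Delta=1.4337 Bond=-53.5317
(1,0): Delta=2.1515 Bond=-108.0117
(1,1): Delta=1.0000 Bond=0.0000
V0=79.8056

Under the risk-neutral measure, an up-move has probability p* = (R−d)/(u−d) = 0.4697 and values discount at R = 1.07.
Terminal values V(2,·): V(2,0)=0.0000, V(2,1)=100.3656, V(2,2)=187.5252
(1,0): S=70.6800. Δ = (V_up−V_dn)/(S_up−S_dn) = (100.3656−0.0000)/(100.3656−53.7168) = 2.1515. V = [p*·100.3656 + (1−p*)·0.0000]/1.07 = 44.0574. B = V − Δ·S = -108.0117.
(1,1): S=132.0600. Δ = (V_up−V_dn)/(S_up−S_dn) = (187.5252−100.3656)/(187.5252−100.3656) = 1.0000. V = [p*·187.5252 + (1−p*)·100.3656]/1.07 = 132.0600. B = V − Δ·S = 0.0000.
(0,0): S=93.0000. Δ = (V_up−V_dn)/(S_up−S_dn) = (132.0600−44.0574)/(132.0600−70.6800) = 1.4337. V = [p*·132.0600 + (1−p*)·44.0574]/1.07 = 79.8056. B = V − Δ·S = -53.5317.
Self-financing check: at every node Δ·S+B equals the discounted successor values.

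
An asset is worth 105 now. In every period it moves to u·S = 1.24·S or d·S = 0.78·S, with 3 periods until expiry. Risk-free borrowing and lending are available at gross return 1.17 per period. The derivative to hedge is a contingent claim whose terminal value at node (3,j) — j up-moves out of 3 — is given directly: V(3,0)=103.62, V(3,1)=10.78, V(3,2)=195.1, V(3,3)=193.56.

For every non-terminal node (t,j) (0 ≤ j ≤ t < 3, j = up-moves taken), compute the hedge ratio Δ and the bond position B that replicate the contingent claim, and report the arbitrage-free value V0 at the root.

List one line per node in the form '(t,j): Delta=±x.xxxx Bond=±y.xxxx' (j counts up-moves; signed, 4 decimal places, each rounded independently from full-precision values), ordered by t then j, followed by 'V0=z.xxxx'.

Risk-neutral probability p* = (R−d)/(u−d) = (1.17−0.78)/(1.24−0.78) = 0.8478.
Terminal payoffs: V(3,0)=103.6200, V(3,1)=10.7800, V(3,2)=195.1000, V(3,3)=193.5600
  t=2,j=0: stock 63.8820 → up 79.2137 (V=10.7800), down 49.8280 (V=103.6200). Price 21.2887; hedge Δ=-3.1594, bond B=223.1148.
  t=2,j=1: stock 101.5560 → up 125.9294 (V=195.1000), down 79.2137 (V=10.7800). Price 142.7789; hedge Δ=3.9456, bond B=-257.9168.
  t=2,j=2: stock 161.4480 → up 200.1955 (V=193.5600), down 125.9294 (V=195.1000). Price 165.6362; hedge Δ=-0.0207, bond B=168.9840.
  t=1,j=0: stock 81.9000 → up 101.5560 (V=142.7789), down 63.8820 (V=21.2887). Price 106.2318; hedge Δ=3.2248, bond B=-157.8772.
  t=1,j=1: stock 130.2000 → up 161.4480 (V=165.6362), down 101.5560 (V=142.7789). Price 138.5965; hedge Δ=0.3816, bond B=88.9067.
  t=0,j=0: stock 105.0000 → up 130.2000 (V=138.5965), down 81.9000 (V=106.2318). Price 114.2491; hedge Δ=0.6701, bond B=43.8911.
Self-financing check: at every node Δ·S+B equals the discounted successor values.

(0,0): Delta=0.6701 Bond=43.8911
(1,0): Delta=3.2248 Bond=-157.8772
(1,1): Delta=0.3816 Bond=88.9067
(2,0): Delta=-3.1594 Bond=223.1148
(2,1): Delta=3.9456 Bond=-257.9168
(2,2): Delta=-0.0207 Bond=168.9840
V0=114.2491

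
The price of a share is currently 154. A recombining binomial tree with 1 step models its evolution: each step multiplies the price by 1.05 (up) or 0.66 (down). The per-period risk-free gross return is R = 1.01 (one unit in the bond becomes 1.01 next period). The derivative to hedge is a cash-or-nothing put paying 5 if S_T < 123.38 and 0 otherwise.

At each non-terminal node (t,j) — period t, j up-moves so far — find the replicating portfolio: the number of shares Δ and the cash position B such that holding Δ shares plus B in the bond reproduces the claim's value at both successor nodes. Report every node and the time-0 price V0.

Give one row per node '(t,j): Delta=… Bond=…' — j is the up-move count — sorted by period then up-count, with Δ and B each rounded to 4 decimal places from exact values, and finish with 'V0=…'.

Risk-neutral probability p* = (R−d)/(u−d) = (1.01−0.66)/(1.05−0.66) = 0.8974.
At expiry t=1: V(1,0)=5.0000, V(1,1)=0.0000
Node (0,0) S=154.0000: V=(p*·0.0000+(1−p*)·5.0000)/1.01=0.5077; Δ=(0.0000−5.0000)/(161.7000−101.6400)=-0.0833; B=V−Δ·S=13.3283
Check: Δ(0,0)·S0 + B(0,0) = 0.5077 = V0.

(0,0): Delta=-0.0833 Bond=13.3283
V0=0.5077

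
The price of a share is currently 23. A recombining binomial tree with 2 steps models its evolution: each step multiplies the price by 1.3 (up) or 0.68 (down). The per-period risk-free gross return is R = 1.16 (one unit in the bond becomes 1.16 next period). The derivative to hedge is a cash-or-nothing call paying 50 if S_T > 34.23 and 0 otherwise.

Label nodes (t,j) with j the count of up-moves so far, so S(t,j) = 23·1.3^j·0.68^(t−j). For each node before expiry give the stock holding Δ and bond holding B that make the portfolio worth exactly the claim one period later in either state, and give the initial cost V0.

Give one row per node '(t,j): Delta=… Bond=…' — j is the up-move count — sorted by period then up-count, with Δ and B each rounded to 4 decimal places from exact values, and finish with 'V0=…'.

Risk-neutral probability p* = (R−d)/(u−d) = (1.16−0.68)/(1.3−0.68) = 0.7742.
Terminal payoffs: V(2,0)=0.0000, V(2,1)=0.0000, V(2,2)=50.0000
  t=1,j=0: stock 15.6400 → up 20.3320 (V=0.0000), down 10.6352 (V=0.0000). Price 0.0000; hedge Δ=0.0000, bond B=0.0000.
  t=1,j=1: stock 29.9000 → up 38.8700 (V=50.0000), down 20.3320 (V=0.0000). Price 33.3704; hedge Δ=2.6972, bond B=-47.2747.
  t=0,j=0: stock 23.0000 → up 29.9000 (V=33.3704), down 15.6400 (V=0.0000). Price 22.2717; hedge Δ=2.3401, bond B=-31.5516.
Check: Δ(0,0)·S0 + B(0,0) = 22.2717 = V0.

(0,0): Delta=2.3401 Bond=-31.5516
(1,0): Delta=0.0000 Bond=0.0000
(1,1): Delta=2.6972 Bond=-47.2747
V0=22.2717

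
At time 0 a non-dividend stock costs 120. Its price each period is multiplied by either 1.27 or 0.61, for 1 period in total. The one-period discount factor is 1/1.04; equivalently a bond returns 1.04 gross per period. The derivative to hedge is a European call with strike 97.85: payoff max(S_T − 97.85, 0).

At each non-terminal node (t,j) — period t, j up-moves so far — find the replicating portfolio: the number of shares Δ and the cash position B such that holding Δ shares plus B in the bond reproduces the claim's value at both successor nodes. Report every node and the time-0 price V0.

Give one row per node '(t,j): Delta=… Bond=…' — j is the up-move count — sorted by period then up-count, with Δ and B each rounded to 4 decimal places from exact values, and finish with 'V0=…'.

(0,0): Delta=0.6888 Bond=-48.4783
V0=34.1732

Under the risk-neutral measure, an up-move has probability p* = (R−d)/(u−d) = 0.6515 and values discount at R = 1.04.
Payoff layer (t=1): V(1,0)=0.0000, V(1,1)=54.5500
(0,0): S=120.0000. Δ = (V_up−V_dn)/(S_up−S_dn) = (54.5500−0.0000)/(152.4000−73.2000) = 0.6888. V = [p*·54.5500 + (1−p*)·0.0000]/1.04 = 34.1732. B = V − Δ·S = -48.4783.
Self-financing check: at every node Δ·S+B equals the discounted successor values.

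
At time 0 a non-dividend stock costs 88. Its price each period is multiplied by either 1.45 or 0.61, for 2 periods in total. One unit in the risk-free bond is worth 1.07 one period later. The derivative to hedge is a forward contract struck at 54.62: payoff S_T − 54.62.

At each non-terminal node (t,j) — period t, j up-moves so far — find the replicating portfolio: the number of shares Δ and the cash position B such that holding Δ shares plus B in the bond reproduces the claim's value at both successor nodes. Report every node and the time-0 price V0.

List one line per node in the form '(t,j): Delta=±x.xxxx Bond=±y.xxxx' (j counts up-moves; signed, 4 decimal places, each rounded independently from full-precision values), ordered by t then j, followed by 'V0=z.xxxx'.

(0,0): Delta=1.0000 Bond=-47.7072
(1,0): Delta=1.0000 Bond=-51.0467
(1,1): Delta=1.0000 Bond=-51.0467
V0=40.2928

The replicating-portfolio and risk-neutral prices coincide; use p* = (1.07−0.61)/(1.45−0.61) = 0.5476 for the latter.
Terminal payoffs: V(2,0)=-21.8752, V(2,1)=23.2160, V(2,2)=130.4000
Node (1,0) S=53.6800: V=(p*·23.2160+(1−p*)·-21.8752)/1.07=2.6333; Δ=(23.2160−-21.8752)/(77.8360−32.7448)=1.0000; B=V−Δ·S=-51.0467
Node (1,1) S=127.6000: V=(p*·130.4000+(1−p*)·23.2160)/1.07=76.5533; Δ=(130.4000−23.2160)/(185.0200−77.8360)=1.0000; B=V−Δ·S=-51.0467
Node (0,0) S=88.0000: V=(p*·76.5533+(1−p*)·2.6333)/1.07=40.2928; Δ=(76.5533−2.6333)/(127.6000−53.6800)=1.0000; B=V−Δ·S=-47.7072
Each (Δ,B) replicates both successor values, so the strategy is self-financing and V0 is arbitrage-free.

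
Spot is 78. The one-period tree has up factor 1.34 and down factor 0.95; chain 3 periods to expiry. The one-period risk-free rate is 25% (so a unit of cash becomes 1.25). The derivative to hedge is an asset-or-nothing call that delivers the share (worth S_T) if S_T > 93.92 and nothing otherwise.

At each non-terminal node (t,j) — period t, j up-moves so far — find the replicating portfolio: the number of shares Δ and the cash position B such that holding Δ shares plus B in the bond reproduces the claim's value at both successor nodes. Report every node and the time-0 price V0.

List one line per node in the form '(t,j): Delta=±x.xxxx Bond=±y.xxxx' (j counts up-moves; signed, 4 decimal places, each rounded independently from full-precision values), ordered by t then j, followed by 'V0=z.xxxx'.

(0,0): Delta=1.0749 Bond=-6.2651
(1,0): Delta=1.4272 Bond=-33.9362
(1,1): Delta=1.0000 Bond=0.0000
(2,0): Delta=3.4359 Bond=-183.8212
(2,1): Delta=1.0000 Bond=0.0000
(2,2): Delta=1.0000 Bond=0.0000
V0=77.5792

No-arbitrage ⇒ martingale measure with p* = (R−d)/(u−d) = 0.7692.
Terminal values V(3,·): V(3,0)=0.0000, V(3,1)=94.3293, V(3,2)=133.0540, V(3,3)=187.6761
Node (2,0) S=70.3950: V=(p*·94.3293+(1−p*)·0.0000)/1.25=58.0488; Δ=(94.3293−0.0000)/(94.3293−66.8752)=3.4359; B=V−Δ·S=-183.8212
Node (2,1) S=99.2940: V=(p*·133.0540+(1−p*)·94.3293)/1.25=99.2940; Δ=(133.0540−94.3293)/(133.0540−94.3293)=1.0000; B=V−Δ·S=0.0000
Node (2,2) S=140.0568: V=(p*·187.6761+(1−p*)·133.0540)/1.25=140.0568; Δ=(187.6761−133.0540)/(187.6761−133.0540)=1.0000; B=V−Δ·S=0.0000
Node (1,0) S=74.1000: V=(p*·99.2940+(1−p*)·58.0488)/1.25=71.8207; Δ=(99.2940−58.0488)/(99.2940−70.3950)=1.4272; B=V−Δ·S=-33.9362
Node (1,1) S=104.5200: V=(p*·140.0568+(1−p*)·99.2940)/1.25=104.5200; Δ=(140.0568−99.2940)/(140.0568−99.2940)=1.0000; B=V−Δ·S=0.0000
Node (0,0) S=78.0000: V=(p*·104.5200+(1−p*)·71.8207)/1.25=77.5792; Δ=(104.5200−71.8207)/(104.5200−74.1000)=1.0749; B=V−Δ·S=-6.2651
The time-0 hedge costs 77.5792, which is the no-arbitrage price.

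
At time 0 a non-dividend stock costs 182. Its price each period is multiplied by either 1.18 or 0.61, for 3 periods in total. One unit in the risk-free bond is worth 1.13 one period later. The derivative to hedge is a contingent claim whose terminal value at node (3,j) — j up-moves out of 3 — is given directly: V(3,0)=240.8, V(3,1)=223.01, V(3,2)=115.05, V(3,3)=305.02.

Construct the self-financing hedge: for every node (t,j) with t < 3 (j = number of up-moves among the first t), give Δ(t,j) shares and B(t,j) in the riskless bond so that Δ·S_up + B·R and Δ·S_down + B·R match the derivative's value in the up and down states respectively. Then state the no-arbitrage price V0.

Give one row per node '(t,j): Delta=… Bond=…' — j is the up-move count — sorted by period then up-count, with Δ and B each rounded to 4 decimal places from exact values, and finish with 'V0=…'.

No-arbitrage ⇒ martingale measure with p* = (R−d)/(u−d) = 0.9123.
Payoff layer (t=3): V(3,0)=240.8000, V(3,1)=223.0100, V(3,2)=115.0500, V(3,3)=305.0200
  t=2,j=0: stock 67.7222 → up 79.9122 (V=223.0100), down 41.3105 (V=240.8000). Price 198.7350; hedge Δ=-0.4609, bond B=229.9455.
  t=2,j=1: stock 131.0036 → up 154.5842 (V=115.0500), down 79.9122 (V=223.0100). Price 110.1948; hedge Δ=-1.4458, bond B=299.5984.
  t=2,j=2: stock 253.4168 → up 299.0318 (V=305.0200), down 154.5842 (V=115.0500). Price 255.1823; hedge Δ=1.3151, bond B=-78.0984.
  t=1,j=0: stock 111.0200 → up 131.0036 (V=110.1948), down 67.7222 (V=198.7350). Price 104.3907; hedge Δ=-1.3991, bond B=259.7243.
  t=1,j=1: stock 214.7600 → up 253.4168 (V=255.1823), down 131.0036 (V=110.1948). Price 214.5700; hedge Δ=1.1844, bond B=-39.7939.
  t=0,j=0: stock 182.0000 → up 214.7600 (V=214.5700), down 111.0200 (V=104.3907). Price 181.3320; hedge Δ=1.0621, bond B=-11.9650.
Each (Δ,B) replicates both successor values, so the strategy is self-financing and V0 is arbitrage-free.

(0,0): Delta=1.0621 Bond=-11.9650
(1,0): Delta=-1.3991 Bond=259.7243
(1,1): Delta=1.1844 Bond=-39.7939
(2,0): Delta=-0.4609 Bond=229.9455
(2,1): Delta=-1.4458 Bond=299.5984
(2,2): Delta=1.3151 Bond=-78.0984
V0=181.3320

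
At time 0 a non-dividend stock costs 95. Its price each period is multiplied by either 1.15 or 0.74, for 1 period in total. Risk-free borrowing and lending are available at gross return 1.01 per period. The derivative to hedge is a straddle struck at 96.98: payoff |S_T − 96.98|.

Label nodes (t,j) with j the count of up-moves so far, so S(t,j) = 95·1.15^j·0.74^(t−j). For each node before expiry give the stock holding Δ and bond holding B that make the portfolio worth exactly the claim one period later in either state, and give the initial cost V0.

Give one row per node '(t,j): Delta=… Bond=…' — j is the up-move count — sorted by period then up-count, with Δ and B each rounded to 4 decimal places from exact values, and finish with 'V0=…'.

(0,0): Delta=-0.3700 Bond=52.1666
V0=17.0203

The replicating-portfolio and risk-neutral prices coincide; use p* = (1.01−0.74)/(1.15−0.74) = 0.6585 for the latter.
Payoff layer (t=1): V(1,0)=26.6800, V(1,1)=12.2700
(0,0): S=95.0000. Δ = (V_up−V_dn)/(S_up−S_dn) = (12.2700−26.6800)/(109.2500−70.3000) = -0.3700. V = [p*·12.2700 + (1−p*)·26.6800]/1.01 = 17.0203. B = V − Δ·S = 52.1666.
Self-financing check: at every node Δ·S+B equals the discounted successor values.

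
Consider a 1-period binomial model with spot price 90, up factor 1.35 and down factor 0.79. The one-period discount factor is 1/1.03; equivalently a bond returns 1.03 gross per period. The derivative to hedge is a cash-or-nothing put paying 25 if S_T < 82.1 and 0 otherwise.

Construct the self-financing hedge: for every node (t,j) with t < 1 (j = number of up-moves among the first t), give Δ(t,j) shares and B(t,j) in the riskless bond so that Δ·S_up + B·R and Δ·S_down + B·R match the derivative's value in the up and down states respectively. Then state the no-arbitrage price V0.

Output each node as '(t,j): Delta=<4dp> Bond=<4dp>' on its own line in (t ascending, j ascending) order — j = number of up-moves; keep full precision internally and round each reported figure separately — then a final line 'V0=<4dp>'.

No-arbitrage ⇒ martingale measure with p* = (R−d)/(u−d) = 0.4286.
Terminal payoffs: V(1,0)=25.0000, V(1,1)=0.0000
(0,0): S=90.0000. Δ = (V_up−V_dn)/(S_up−S_dn) = (0.0000−25.0000)/(121.5000−71.1000) = -0.4960. V = [p*·0.0000 + (1−p*)·25.0000]/1.03 = 13.8696. B = V − Δ·S = 58.5125.
Check: Δ(0,0)·S0 + B(0,0) = 13.8696 = V0.

(0,0): Delta=-0.4960 Bond=58.5125
V0=13.8696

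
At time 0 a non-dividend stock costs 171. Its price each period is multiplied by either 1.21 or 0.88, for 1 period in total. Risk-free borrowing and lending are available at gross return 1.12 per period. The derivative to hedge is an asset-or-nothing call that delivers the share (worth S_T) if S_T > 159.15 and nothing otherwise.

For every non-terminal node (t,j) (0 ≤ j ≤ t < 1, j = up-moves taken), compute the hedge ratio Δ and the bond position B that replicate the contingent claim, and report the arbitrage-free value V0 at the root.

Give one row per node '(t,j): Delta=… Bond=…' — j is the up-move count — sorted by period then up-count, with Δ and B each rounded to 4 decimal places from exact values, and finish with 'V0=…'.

No-arbitrage ⇒ martingale measure with p* = (R−d)/(u−d) = 0.7273.
Terminal payoffs: V(1,0)=0.0000, V(1,1)=206.9100
(0,0): S=171.0000. Δ = (V_up−V_dn)/(S_up−S_dn) = (206.9100−0.0000)/(206.9100−150.4800) = 3.6667. V = [p*·206.9100 + (1−p*)·0.0000]/1.12 = 134.3571. B = V − Δ·S = -492.6429.
Each (Δ,B) replicates both successor values, so the strategy is self-financing and V0 is arbitrage-free.

(0,0): Delta=3.6667 Bond=-492.6429
V0=134.3571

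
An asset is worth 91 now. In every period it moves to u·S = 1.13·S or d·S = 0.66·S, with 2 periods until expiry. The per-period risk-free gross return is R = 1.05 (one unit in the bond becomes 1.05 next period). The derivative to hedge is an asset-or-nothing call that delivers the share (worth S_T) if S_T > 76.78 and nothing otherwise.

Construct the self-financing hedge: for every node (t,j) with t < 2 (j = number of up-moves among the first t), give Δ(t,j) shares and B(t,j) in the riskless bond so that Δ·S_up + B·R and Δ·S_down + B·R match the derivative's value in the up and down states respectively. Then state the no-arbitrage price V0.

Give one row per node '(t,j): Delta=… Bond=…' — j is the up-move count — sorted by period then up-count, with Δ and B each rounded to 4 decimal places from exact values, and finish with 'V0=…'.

Since d<R<u, set p* = (R−d)/(u−d) = 0.8298; price each node as the discounted p*-expectation of its children.
Terminal payoffs: V(2,0)=0.0000, V(2,1)=0.0000, V(2,2)=116.1979
  t=1,j=0: stock 60.0600 → up 67.8678 (V=0.0000), down 39.6396 (V=0.0000). Price 0.0000; hedge Δ=0.0000, bond B=0.0000.
  t=1,j=1: stock 102.8300 → up 116.1979 (V=116.1979), down 67.8678 (V=0.0000). Price 91.8281; hedge Δ=2.4043, bond B=-155.4014.
  t=0,j=0: stock 91.0000 → up 102.8300 (V=91.8281), down 60.0600 (V=0.0000). Price 72.5693; hedge Δ=2.1470, bond B=-122.8097.
Each (Δ,B) replicates both successor values, so the strategy is self-financing and V0 is arbitrage-free.

(0,0): Delta=2.1470 Bond=-122.8097
(1,0): Delta=0.0000 Bond=0.0000
(1,1): Delta=2.4043 Bond=-155.4014
V0=72.5693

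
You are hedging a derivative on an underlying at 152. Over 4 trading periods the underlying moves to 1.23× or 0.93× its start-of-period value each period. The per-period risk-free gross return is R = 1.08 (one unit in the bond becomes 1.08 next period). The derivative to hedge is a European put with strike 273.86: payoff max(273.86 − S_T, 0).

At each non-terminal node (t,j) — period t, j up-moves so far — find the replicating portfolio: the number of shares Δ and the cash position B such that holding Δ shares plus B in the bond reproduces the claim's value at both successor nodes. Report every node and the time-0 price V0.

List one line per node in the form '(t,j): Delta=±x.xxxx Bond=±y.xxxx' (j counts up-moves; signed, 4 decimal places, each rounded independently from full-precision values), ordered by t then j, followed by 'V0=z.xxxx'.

(0,0): Delta=-0.8389 Bond=180.2047
(1,0): Delta=-1.0000 Bond=217.3989
(1,1): Delta=-0.7170 Bond=171.8433
(2,0): Delta=-1.0000 Bond=234.7908
(2,1): Delta=-1.0000 Bond=234.7908
(2,2): Delta=-0.5031 Bond=136.3907
(3,0): Delta=-1.0000 Bond=253.5741
(3,1): Delta=-1.0000 Bond=253.5741
(3,2): Delta=-1.0000 Bond=253.5741
(3,3): Delta=-0.1274 Bond=41.0298
V0=52.6970

Under the risk-neutral measure, an up-move has probability p* = (R−d)/(u−d) = 0.5000 and values discount at R = 1.08.
At expiry t=4: V(4,0)=160.1561, V(4,1)=123.4774, V(4,2)=74.9669, V(4,3)=10.8078, V(4,4)=0.0000
Node (3,0) S=122.2623: V=(p*·123.4774+(1−p*)·160.1561)/1.08=131.3118; Δ=(123.4774−160.1561)/(150.3826−113.7039)=-1.0000; B=V−Δ·S=253.5741
Node (3,1) S=161.7017: V=(p*·74.9669+(1−p*)·123.4774)/1.08=91.8724; Δ=(74.9669−123.4774)/(198.8931−150.3826)=-1.0000; B=V−Δ·S=253.5741
Node (3,2) S=213.8635: V=(p*·10.8078+(1−p*)·74.9669)/1.08=39.7105; Δ=(10.8078−74.9669)/(263.0522−198.8931)=-1.0000; B=V−Δ·S=253.5741
Node (3,3) S=282.8518: V=(p*·0.0000+(1−p*)·10.8078)/1.08=5.0036; Δ=(0.0000−10.8078)/(347.9077−263.0522)=-0.1274; B=V−Δ·S=41.0298
Node (2,0) S=131.4648: V=(p*·91.8724+(1−p*)·131.3118)/1.08=103.3260; Δ=(91.8724−131.3118)/(161.7017−122.2623)=-1.0000; B=V−Δ·S=234.7908
Node (2,1) S=173.8728: V=(p*·39.7105+(1−p*)·91.8724)/1.08=60.9180; Δ=(39.7105−91.8724)/(213.8635−161.7017)=-1.0000; B=V−Δ·S=234.7908
Node (2,2) S=229.9608: V=(p*·5.0036+(1−p*)·39.7105)/1.08=20.7010; Δ=(5.0036−39.7105)/(282.8518−213.8635)=-0.5031; B=V−Δ·S=136.3907
Node (1,0) S=141.3600: V=(p*·60.9180+(1−p*)·103.3260)/1.08=76.0389; Δ=(60.9180−103.3260)/(173.8728−131.4648)=-1.0000; B=V−Δ·S=217.3989
Node (1,1) S=186.9600: V=(p*·20.7010+(1−p*)·60.9180)/1.08=37.7866; Δ=(20.7010−60.9180)/(229.9608−173.8728)=-0.7170; B=V−Δ·S=171.8433
Node (0,0) S=152.0000: V=(p*·37.7866+(1−p*)·76.0389)/1.08=52.6970; Δ=(37.7866−76.0389)/(186.9600−141.3600)=-0.8389; B=V−Δ·S=180.2047
Root portfolio cost Δ·152+B reproduces V0=52.6970.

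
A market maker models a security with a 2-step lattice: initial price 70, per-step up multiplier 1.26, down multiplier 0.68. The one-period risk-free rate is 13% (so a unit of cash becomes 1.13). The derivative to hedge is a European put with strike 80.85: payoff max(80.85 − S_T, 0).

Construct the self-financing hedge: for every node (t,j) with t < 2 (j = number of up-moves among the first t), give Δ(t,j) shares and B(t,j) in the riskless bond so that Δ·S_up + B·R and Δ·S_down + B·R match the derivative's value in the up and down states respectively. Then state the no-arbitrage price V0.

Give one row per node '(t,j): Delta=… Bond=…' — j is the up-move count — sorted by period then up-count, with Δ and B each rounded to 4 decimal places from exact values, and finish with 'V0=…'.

Under the risk-neutral measure, an up-move has probability p* = (R−d)/(u−d) = 0.7759 and values discount at R = 1.13.
Terminal payoffs: V(2,0)=48.4820, V(2,1)=20.8740, V(2,2)=0.0000
Node (1,0) S=47.6000: V=(p*·20.8740+(1−p*)·48.4820)/1.13=23.9487; Δ=(20.8740−48.4820)/(59.9760−32.3680)=-1.0000; B=V−Δ·S=71.5487
Node (1,1) S=88.2000: V=(p*·0.0000+(1−p*)·20.8740)/1.13=4.1404; Δ=(0.0000−20.8740)/(111.1320−59.9760)=-0.4080; B=V−Δ·S=40.1301
Node (0,0) S=70.0000: V=(p*·4.1404+(1−p*)·23.9487)/1.13=7.5931; Δ=(4.1404−23.9487)/(88.2000−47.6000)=-0.4879; B=V−Δ·S=41.7453
The time-0 hedge costs 7.5931, which is the no-arbitrage price.

(0,0): Delta=-0.4879 Bond=41.7453
(1,0): Delta=-1.0000 Bond=71.5487
(1,1): Delta=-0.4080 Bond=40.1301
V0=7.5931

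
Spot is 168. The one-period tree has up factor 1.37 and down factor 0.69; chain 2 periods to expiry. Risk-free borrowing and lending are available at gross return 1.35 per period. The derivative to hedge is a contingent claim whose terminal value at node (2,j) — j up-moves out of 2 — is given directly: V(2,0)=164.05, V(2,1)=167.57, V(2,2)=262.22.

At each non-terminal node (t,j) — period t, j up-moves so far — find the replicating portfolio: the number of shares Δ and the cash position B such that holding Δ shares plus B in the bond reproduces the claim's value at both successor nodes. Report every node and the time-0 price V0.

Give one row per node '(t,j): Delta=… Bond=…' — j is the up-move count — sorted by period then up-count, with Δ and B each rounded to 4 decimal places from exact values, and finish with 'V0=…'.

(0,0): Delta=0.5963 Bond=40.6827
(1,0): Delta=0.0447 Bond=118.8728
(1,1): Delta=0.6048 Bond=52.9838
V0=140.8676

Risk-neutral probability p* = (R−d)/(u−d) = (1.35−0.69)/(1.37−0.69) = 0.9706.
Terminal values V(2,·): V(2,0)=164.0500, V(2,1)=167.5700, V(2,2)=262.2200
Node (1,0) S=115.9200: V=(p*·167.5700+(1−p*)·164.0500)/1.35=124.0492; Δ=(167.5700−164.0500)/(158.8104−79.9848)=0.0447; B=V−Δ·S=118.8728
Node (1,1) S=230.1600: V=(p*·262.2200+(1−p*)·167.5700)/1.35=192.1749; Δ=(262.2200−167.5700)/(315.3192−158.8104)=0.6048; B=V−Δ·S=52.9838
Node (0,0) S=168.0000: V=(p*·192.1749+(1−p*)·124.0492)/1.35=140.8676; Δ=(192.1749−124.0492)/(230.1600−115.9200)=0.5963; B=V−Δ·S=40.6827
Root portfolio cost Δ·168+B reproduces V0=140.8676.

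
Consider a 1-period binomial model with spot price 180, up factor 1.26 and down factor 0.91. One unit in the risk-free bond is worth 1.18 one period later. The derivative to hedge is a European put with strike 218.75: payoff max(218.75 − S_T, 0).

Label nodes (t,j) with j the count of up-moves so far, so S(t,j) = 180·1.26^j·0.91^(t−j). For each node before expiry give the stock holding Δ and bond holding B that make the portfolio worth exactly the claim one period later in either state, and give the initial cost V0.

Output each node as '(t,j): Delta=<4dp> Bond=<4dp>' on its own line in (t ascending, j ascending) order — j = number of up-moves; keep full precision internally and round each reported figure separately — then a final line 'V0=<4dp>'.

(0,0): Delta=-0.8722 Bond=167.6441
V0=10.6441

Since d<R<u, set p* = (R−d)/(u−d) = 0.7714; price each node as the discounted p*-expectation of its children.
Payoff layer (t=1): V(1,0)=54.9500, V(1,1)=0.0000
(0,0): S=180.0000. Δ = (V_up−V_dn)/(S_up−S_dn) = (0.0000−54.9500)/(226.8000−163.8000) = -0.8722. V = [p*·0.0000 + (1−p*)·54.9500]/1.18 = 10.6441. B = V − Δ·S = 167.6441.
Self-financing check: at every node Δ·S+B equals the discounted successor values.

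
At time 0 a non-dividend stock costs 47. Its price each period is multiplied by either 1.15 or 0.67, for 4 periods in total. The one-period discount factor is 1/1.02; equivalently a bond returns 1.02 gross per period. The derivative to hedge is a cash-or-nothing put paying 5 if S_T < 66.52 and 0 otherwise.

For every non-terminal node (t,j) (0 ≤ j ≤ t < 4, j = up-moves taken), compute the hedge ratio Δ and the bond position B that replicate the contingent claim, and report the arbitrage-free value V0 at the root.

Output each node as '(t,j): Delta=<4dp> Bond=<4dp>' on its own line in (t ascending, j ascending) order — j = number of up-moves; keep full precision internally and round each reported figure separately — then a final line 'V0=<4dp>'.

(0,0): Delta=-0.0810 Bond=7.1189
(1,0): Delta=0.0000 Bond=4.7116
(1,1): Delta=-0.0985 Bond=8.2083
(2,0): Delta=0.0000 Bond=4.8058
(2,1): Delta=0.0000 Bond=4.8058
(2,2): Delta=-0.1198 Bond=9.6972
(3,0): Delta=0.0000 Bond=4.9020
(3,1): Delta=0.0000 Bond=4.9020
(3,2): Delta=0.0000 Bond=4.9020
(3,3): Delta=-0.1457 Bond=11.7443
V0=3.3134

Risk-neutral probability p* = (R−d)/(u−d) = (1.02−0.67)/(1.15−0.67) = 0.7292.
At expiry t=4: V(4,0)=5.0000, V(4,1)=5.0000, V(4,2)=5.0000, V(4,3)=5.0000, V(4,4)=0.0000
(3,0): S=14.1359. Δ = (V_up−V_dn)/(S_up−S_dn) = (5.0000−5.0000)/(16.2562−9.4710) = 0.0000. V = [p*·5.0000 + (1−p*)·5.0000]/1.02 = 4.9020. B = V − Δ·S = 4.9020.
(3,1): S=24.2630. Δ = (V_up−V_dn)/(S_up−S_dn) = (5.0000−5.0000)/(27.9025−16.2562) = 0.0000. V = [p*·5.0000 + (1−p*)·5.0000]/1.02 = 4.9020. B = V − Δ·S = 4.9020.
(3,2): S=41.6455. Δ = (V_up−V_dn)/(S_up−S_dn) = (5.0000−5.0000)/(47.8924−27.9025) = 0.0000. V = [p*·5.0000 + (1−p*)·5.0000]/1.02 = 4.9020. B = V − Δ·S = 4.9020.
(3,3): S=71.4811. Δ = (V_up−V_dn)/(S_up−S_dn) = (0.0000−5.0000)/(82.2033−47.8924) = -0.1457. V = [p*·0.0000 + (1−p*)·5.0000]/1.02 = 1.3276. B = V − Δ·S = 11.7443.
(2,0): S=21.0983. Δ = (V_up−V_dn)/(S_up−S_dn) = (4.9020−4.9020)/(24.2630−14.1359) = 0.0000. V = [p*·4.9020 + (1−p*)·4.9020]/1.02 = 4.8058. B = V − Δ·S = 4.8058.
(2,1): S=36.2135. Δ = (V_up−V_dn)/(S_up−S_dn) = (4.9020−4.9020)/(41.6455−24.2630) = 0.0000. V = [p*·4.9020 + (1−p*)·4.9020]/1.02 = 4.8058. B = V − Δ·S = 4.8058.
(2,2): S=62.1575. Δ = (V_up−V_dn)/(S_up−S_dn) = (1.3276−4.9020)/(71.4811−41.6455) = -0.1198. V = [p*·1.3276 + (1−p*)·4.9020]/1.02 = 2.2507. B = V − Δ·S = 9.6972.
(1,0): S=31.4900. Δ = (V_up−V_dn)/(S_up−S_dn) = (4.8058−4.8058)/(36.2135−21.0983) = 0.0000. V = [p*·4.8058 + (1−p*)·4.8058]/1.02 = 4.7116. B = V − Δ·S = 4.7116.
(1,1): S=54.0500. Δ = (V_up−V_dn)/(S_up−S_dn) = (2.2507−4.8058)/(62.1575−36.2135) = -0.0985. V = [p*·2.2507 + (1−p*)·4.8058]/1.02 = 2.8850. B = V − Δ·S = 8.2083.
(0,0): S=47.0000. Δ = (V_up−V_dn)/(S_up−S_dn) = (2.8850−4.7116)/(54.0500−31.4900) = -0.0810. V = [p*·2.8850 + (1−p*)·4.7116]/1.02 = 3.3134. B = V − Δ·S = 7.1189.
Self-financing check: at every node Δ·S+B equals the discounted successor values.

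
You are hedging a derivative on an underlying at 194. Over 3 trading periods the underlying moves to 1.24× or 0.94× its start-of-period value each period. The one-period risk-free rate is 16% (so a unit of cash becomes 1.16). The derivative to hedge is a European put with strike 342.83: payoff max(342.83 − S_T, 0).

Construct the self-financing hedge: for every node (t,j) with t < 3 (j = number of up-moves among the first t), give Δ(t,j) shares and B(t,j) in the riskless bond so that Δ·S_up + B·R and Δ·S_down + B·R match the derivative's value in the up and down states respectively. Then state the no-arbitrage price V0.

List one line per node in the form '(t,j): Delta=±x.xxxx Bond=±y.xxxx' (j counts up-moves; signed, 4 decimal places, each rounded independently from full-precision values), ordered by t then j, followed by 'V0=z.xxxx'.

Since d<R<u, set p* = (R−d)/(u−d) = 0.7333; price each node as the discounted p*-expectation of its children.
Payoff layer (t=3): V(3,0)=181.6967, V(3,1)=130.2712, V(3,2)=62.4333, V(3,3)=0.0000
  t=2,j=0: stock 171.4184 → up 212.5588 (V=130.2712), down 161.1333 (V=181.6967). Price 124.1247; hedge Δ=-1.0000, bond B=295.5431.
  t=2,j=1: stock 226.1264 → up 280.3967 (V=62.4333), down 212.5588 (V=130.2712). Price 69.4167; hedge Δ=-1.0000, bond B=295.5431.
  t=2,j=2: stock 298.2944 → up 369.8851 (V=0.0000), down 280.3967 (V=62.4333). Price 14.3525; hedge Δ=-0.6977, bond B=222.4634.
  t=1,j=0: stock 182.3600 → up 226.1264 (V=69.4167), down 171.4184 (V=124.1247). Price 72.4185; hedge Δ=-1.0000, bond B=254.7785.
  t=1,j=1: stock 240.5600 → up 298.2944 (V=14.3525), down 226.1264 (V=69.4167). Price 25.0313; hedge Δ=-0.7630, bond B=208.5787.
  t=0,j=0: stock 194.0000 → up 240.5600 (V=25.0313), down 182.3600 (V=72.4185). Price 32.4723; hedge Δ=-0.8142, bond B=190.4299.
Self-financing check: at every node Δ·S+B equals the discounted successor values.

(0,0): Delta=-0.8142 Bond=190.4299
(1,0): Delta=-1.0000 Bond=254.7785
(1,1): Delta=-0.7630 Bond=208.5787
(2,0): Delta=-1.0000 Bond=295.5431
(2,1): Delta=-1.0000 Bond=295.5431
(2,2): Delta=-0.6977 Bond=222.4634
V0=32.4723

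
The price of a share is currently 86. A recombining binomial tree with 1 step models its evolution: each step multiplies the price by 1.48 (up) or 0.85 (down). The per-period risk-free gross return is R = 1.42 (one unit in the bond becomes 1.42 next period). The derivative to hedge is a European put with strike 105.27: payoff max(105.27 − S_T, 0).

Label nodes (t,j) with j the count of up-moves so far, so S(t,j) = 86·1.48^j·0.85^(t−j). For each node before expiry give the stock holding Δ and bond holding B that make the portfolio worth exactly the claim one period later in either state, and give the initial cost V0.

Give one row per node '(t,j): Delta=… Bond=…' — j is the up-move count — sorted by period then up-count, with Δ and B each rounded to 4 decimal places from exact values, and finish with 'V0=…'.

(0,0): Delta=-0.5938 Bond=53.2211
V0=2.1576

Risk-neutral probability p* = (R−d)/(u−d) = (1.42−0.85)/(1.48−0.85) = 0.9048.
Terminal payoffs: V(1,0)=32.1700, V(1,1)=0.0000
  t=0,j=0: stock 86.0000 → up 127.2800 (V=0.0000), down 73.1000 (V=32.1700). Price 2.1576; hedge Δ=-0.5938, bond B=53.2211.
Self-financing check: at every node Δ·S+B equals the discounted successor values.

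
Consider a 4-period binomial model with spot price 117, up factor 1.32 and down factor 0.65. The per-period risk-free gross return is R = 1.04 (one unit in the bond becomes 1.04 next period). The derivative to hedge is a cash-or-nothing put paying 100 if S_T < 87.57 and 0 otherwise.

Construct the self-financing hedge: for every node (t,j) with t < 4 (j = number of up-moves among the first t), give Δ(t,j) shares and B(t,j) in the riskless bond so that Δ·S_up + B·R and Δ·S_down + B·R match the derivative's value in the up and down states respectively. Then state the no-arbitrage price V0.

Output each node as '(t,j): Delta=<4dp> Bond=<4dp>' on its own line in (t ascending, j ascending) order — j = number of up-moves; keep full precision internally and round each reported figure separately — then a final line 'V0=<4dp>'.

Since d<R<u, set p* = (R−d)/(u−d) = 0.5821; price each node as the discounted p*-expectation of its children.
Terminal values V(4,·): V(4,0)=100.0000, V(4,1)=100.0000, V(4,2)=100.0000, V(4,3)=0.0000, V(4,4)=0.0000
  t=3,j=0: stock 32.1311 → up 42.4131 (V=100.0000), down 20.8852 (V=100.0000). Price 96.1538; hedge Δ=0.0000, bond B=96.1538.
  t=3,j=1: stock 65.2509 → up 86.1312 (V=100.0000), down 42.4131 (V=100.0000). Price 96.1538; hedge Δ=0.0000, bond B=96.1538.
  t=3,j=2: stock 132.5095 → up 174.9126 (V=0.0000), down 86.1312 (V=100.0000). Price 40.1837; hedge Δ=-1.1264, bond B=189.4374.
  t=3,j=3: stock 269.0963 → up 355.2071 (V=0.0000), down 174.9126 (V=0.0000). Price 0.0000; hedge Δ=0.0000, bond B=0.0000.
  t=2,j=0: stock 49.4325 → up 65.2509 (V=96.1538), down 32.1311 (V=96.1538). Price 92.4556; hedge Δ=0.0000, bond B=92.4556.
  t=2,j=1: stock 100.3860 → up 132.5095 (V=40.1837), down 65.2509 (V=96.1538). Price 61.1290; hedge Δ=-0.8322, bond B=144.6666.
  t=2,j=2: stock 203.8608 → up 269.0963 (V=0.0000), down 132.5095 (V=40.1837). Price 16.1473; hedge Δ=-0.2942, bond B=76.1230.
  t=1,j=0: stock 76.0500 → up 100.3860 (V=61.1290), down 49.4325 (V=92.4556). Price 71.3661; hedge Δ=-0.6148, bond B=118.1222.
  t=1,j=1: stock 154.4400 → up 203.8608 (V=16.1473), down 100.3860 (V=61.1290). Price 33.6016; hedge Δ=-0.4347, bond B=100.7385.
  t=0,j=0: stock 117.0000 → up 154.4400 (V=33.6016), down 76.0500 (V=71.3661). Price 47.4844; hedge Δ=-0.4818, bond B=103.8494.
Self-financing check: at every node Δ·S+B equals the discounted successor values.

(0,0): Delta=-0.4818 Bond=103.8494
(1,0): Delta=-0.6148 Bond=118.1222
(1,1): Delta=-0.4347 Bond=100.7385
(2,0): Delta=0.0000 Bond=92.4556
(2,1): Delta=-0.8322 Bond=144.6666
(2,2): Delta=-0.2942 Bond=76.1230
(3,0): Delta=0.0000 Bond=96.1538
(3,1): Delta=0.0000 Bond=96.1538
(3,2): Delta=-1.1264 Bond=189.4374
(3,3): Delta=0.0000 Bond=0.0000
V0=47.4844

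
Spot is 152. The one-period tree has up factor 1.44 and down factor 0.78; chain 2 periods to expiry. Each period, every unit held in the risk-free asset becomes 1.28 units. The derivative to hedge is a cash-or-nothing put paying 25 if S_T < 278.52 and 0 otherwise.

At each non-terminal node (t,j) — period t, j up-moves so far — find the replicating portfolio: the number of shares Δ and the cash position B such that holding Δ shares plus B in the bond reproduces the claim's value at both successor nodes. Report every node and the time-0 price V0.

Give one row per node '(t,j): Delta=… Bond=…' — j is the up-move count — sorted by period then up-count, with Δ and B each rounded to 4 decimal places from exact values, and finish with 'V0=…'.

(0,0): Delta=-0.1475 Bond=28.9202
(1,0): Delta=0.0000 Bond=19.5312
(1,1): Delta=-0.1731 Bond=42.6136
V0=6.5014

No-arbitrage ⇒ martingale measure with p* = (R−d)/(u−d) = 0.7576.
Payoff layer (t=2): V(2,0)=25.0000, V(2,1)=25.0000, V(2,2)=0.0000
(1,0): S=118.5600. Δ = (V_up−V_dn)/(S_up−S_dn) = (25.0000−25.0000)/(170.7264−92.4768) = 0.0000. V = [p*·25.0000 + (1−p*)·25.0000]/1.28 = 19.5312. B = V − Δ·S = 19.5312.
(1,1): S=218.8800. Δ = (V_up−V_dn)/(S_up−S_dn) = (0.0000−25.0000)/(315.1872−170.7264) = -0.1731. V = [p*·0.0000 + (1−p*)·25.0000]/1.28 = 4.7348. B = V − Δ·S = 42.6136.
(0,0): S=152.0000. Δ = (V_up−V_dn)/(S_up−S_dn) = (4.7348−19.5312)/(218.8800−118.5600) = -0.1475. V = [p*·4.7348 + (1−p*)·19.5312]/1.28 = 6.5014. B = V − Δ·S = 28.9202.
The time-0 hedge costs 6.5014, which is the no-arbitrage price.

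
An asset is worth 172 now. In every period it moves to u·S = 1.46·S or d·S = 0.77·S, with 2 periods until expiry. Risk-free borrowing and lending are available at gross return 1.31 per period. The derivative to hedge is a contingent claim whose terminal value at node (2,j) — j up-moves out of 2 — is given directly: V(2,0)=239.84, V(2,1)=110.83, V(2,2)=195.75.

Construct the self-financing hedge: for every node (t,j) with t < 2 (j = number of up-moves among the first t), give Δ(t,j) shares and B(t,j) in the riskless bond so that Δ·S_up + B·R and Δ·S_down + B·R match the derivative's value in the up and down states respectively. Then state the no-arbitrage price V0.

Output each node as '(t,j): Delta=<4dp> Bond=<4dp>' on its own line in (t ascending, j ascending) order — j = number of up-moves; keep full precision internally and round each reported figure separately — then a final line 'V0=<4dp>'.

The replicating-portfolio and risk-neutral prices coincide; use p* = (1.31−0.77)/(1.46−0.77) = 0.7826 for the latter.
Payoff layer (t=2): V(2,0)=239.8400, V(2,1)=110.8300, V(2,2)=195.7500
(1,0): S=132.4400. Δ = (V_up−V_dn)/(S_up−S_dn) = (110.8300−239.8400)/(193.3624−101.9788) = -1.4117. V = [p*·110.8300 + (1−p*)·239.8400]/1.31 = 106.0119. B = V − Δ·S = 292.9830.
(1,1): S=251.1200. Δ = (V_up−V_dn)/(S_up−S_dn) = (195.7500−110.8300)/(366.6352−193.3624) = 0.4901. V = [p*·195.7500 + (1−p*)·110.8300]/1.31 = 135.3352. B = V − Δ·S = 12.2628.
(0,0): S=172.0000. Δ = (V_up−V_dn)/(S_up−S_dn) = (135.3352−106.0119)/(251.1200−132.4400) = 0.2471. V = [p*·135.3352 + (1−p*)·106.0119]/1.31 = 98.4432. B = V − Δ·S = 55.9457.
Self-financing check: at every node Δ·S+B equals the discounted successor values.

(0,0): Delta=0.2471 Bond=55.9457
(1,0): Delta=-1.4117 Bond=292.9830
(1,1): Delta=0.4901 Bond=12.2628
V0=98.4432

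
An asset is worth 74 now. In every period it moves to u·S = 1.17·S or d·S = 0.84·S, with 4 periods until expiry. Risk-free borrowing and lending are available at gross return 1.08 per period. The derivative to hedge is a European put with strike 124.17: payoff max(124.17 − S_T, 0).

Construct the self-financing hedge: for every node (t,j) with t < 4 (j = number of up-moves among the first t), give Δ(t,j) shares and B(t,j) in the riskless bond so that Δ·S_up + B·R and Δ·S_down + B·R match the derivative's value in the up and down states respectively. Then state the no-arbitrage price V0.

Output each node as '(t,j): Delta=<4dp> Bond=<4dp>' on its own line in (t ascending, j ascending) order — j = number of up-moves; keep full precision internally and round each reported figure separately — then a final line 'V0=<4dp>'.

(0,0): Delta=-0.8187 Bond=80.8344
(1,0): Delta=-1.0000 Bond=98.5701
(1,1): Delta=-0.7699 Bond=83.0753
(2,0): Delta=-1.0000 Bond=106.4558
(2,1): Delta=-1.0000 Bond=106.4558
(2,2): Delta=-0.7080 Bond=83.4460
(3,0): Delta=-1.0000 Bond=114.9722
(3,1): Delta=-1.0000 Bond=114.9722
(3,2): Delta=-1.0000 Bond=114.9722
(3,3): Delta=-0.6293 Bond=80.8027
V0=20.2499

Since d<R<u, set p* = (R−d)/(u−d) = 0.7273; price each node as the discounted p*-expectation of its children.
At expiry t=4: V(4,0)=87.3275, V(4,1)=72.8537, V(4,2)=52.6937, V(4,3)=24.6137, V(4,4)=0.0000
Node (3,0) S=43.8601: V=(p*·72.8537+(1−p*)·87.3275)/1.08=71.1121; Δ=(72.8537−87.3275)/(51.3163−36.8425)=-1.0000; B=V−Δ·S=114.9722
Node (3,1) S=61.0908: V=(p*·52.6937+(1−p*)·72.8537)/1.08=53.8814; Δ=(52.6937−72.8537)/(71.4763−51.3163)=-1.0000; B=V−Δ·S=114.9722
Node (3,2) S=85.0908: V=(p*·24.6137+(1−p*)·52.6937)/1.08=29.8814; Δ=(24.6137−52.6937)/(99.5563−71.4763)=-1.0000; B=V−Δ·S=114.9722
Node (3,3) S=118.5194: V=(p*·0.0000+(1−p*)·24.6137)/1.08=6.2156; Δ=(0.0000−24.6137)/(138.6677−99.5563)=-0.6293; B=V−Δ·S=80.8027
Node (2,0) S=52.2144: V=(p*·53.8814+(1−p*)·71.1121)/1.08=54.2414; Δ=(53.8814−71.1121)/(61.0908−43.8601)=-1.0000; B=V−Δ·S=106.4558
Node (2,1) S=72.7272: V=(p*·29.8814+(1−p*)·53.8814)/1.08=33.7286; Δ=(29.8814−53.8814)/(85.0908−61.0908)=-1.0000; B=V−Δ·S=106.4558
Node (2,2) S=101.2986: V=(p*·6.2156+(1−p*)·29.8814)/1.08=11.7314; Δ=(6.2156−29.8814)/(118.5194−85.0908)=-0.7080; B=V−Δ·S=83.4460
Node (1,0) S=62.1600: V=(p*·33.7286+(1−p*)·54.2414)/1.08=36.4101; Δ=(33.7286−54.2414)/(72.7272−52.2144)=-1.0000; B=V−Δ·S=98.5701
Node (1,1) S=86.5800: V=(p*·11.7314+(1−p*)·33.7286)/1.08=16.4172; Δ=(11.7314−33.7286)/(101.2986−72.7272)=-0.7699; B=V−Δ·S=83.0753
Node (0,0) S=74.0000: V=(p*·16.4172+(1−p*)·36.4101)/1.08=20.2499; Δ=(16.4172−36.4101)/(86.5800−62.1600)=-0.8187; B=V−Δ·S=80.8344
Self-financing check: at every node Δ·S+B equals the discounted successor values.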